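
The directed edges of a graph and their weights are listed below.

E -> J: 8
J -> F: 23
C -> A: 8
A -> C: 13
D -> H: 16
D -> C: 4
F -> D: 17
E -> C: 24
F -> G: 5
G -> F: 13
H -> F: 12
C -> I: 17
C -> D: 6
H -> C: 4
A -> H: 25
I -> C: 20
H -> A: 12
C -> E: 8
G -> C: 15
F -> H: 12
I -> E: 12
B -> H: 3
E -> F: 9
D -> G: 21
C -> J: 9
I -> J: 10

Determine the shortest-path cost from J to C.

39

Running Dijkstra from J:
J: 0
F: 23  (via J)
G: 28  (via F)
H: 35  (via F)
C: 39  (via H)
Shortest route: J–F–H–C = 39.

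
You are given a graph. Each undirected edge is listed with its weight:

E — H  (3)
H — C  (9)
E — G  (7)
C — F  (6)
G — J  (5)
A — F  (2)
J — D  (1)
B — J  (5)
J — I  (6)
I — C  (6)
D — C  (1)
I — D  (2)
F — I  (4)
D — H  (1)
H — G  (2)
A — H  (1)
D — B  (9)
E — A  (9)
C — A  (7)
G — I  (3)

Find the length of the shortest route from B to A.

8

Enumerating some paths:
B - D - H - A: 9+1+1 = 11
B - J - D - H - A: 5+1+1+1 = 8
B - J - G - H - A: 5+5+2+1 = 13
B - J - D - I - F - A: 5+1+2+4+2 = 14
The minimum is 8 via B - J - D - H - A.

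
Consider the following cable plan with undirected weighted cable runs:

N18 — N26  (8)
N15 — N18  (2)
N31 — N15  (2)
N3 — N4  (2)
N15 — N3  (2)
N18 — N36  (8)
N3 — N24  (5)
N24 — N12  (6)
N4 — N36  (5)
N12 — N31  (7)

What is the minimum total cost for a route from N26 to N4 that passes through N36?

21

Shortest N26→N36: N26 → N18 → N36 = 16
Best N36 to N4: N36 → N4 costing 5
Total via N36: 16 + 5 = 21.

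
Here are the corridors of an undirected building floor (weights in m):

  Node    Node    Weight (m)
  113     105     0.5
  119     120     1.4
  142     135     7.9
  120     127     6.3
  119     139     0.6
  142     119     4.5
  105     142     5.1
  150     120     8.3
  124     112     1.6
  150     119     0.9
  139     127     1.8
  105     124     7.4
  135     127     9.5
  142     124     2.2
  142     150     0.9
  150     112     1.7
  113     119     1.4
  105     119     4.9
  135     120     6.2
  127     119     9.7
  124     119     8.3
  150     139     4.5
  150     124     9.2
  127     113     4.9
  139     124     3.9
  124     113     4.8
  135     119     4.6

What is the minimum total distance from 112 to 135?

7.2 m

Shortest distances from 112:
112: 0
124: 1.6  (via 112)
150: 1.7  (via 112)
142: 2.6  (via 150)
119: 2.6  (via 150)
139: 3.2  (via 119)
113: 4  (via 119)
120: 4  (via 119)
105: 4.5  (via 113)
127: 5  (via 139)
135: 7.2  (via 119)
Shortest route: 112 → 150 → 119 → 135 = 7.2 m.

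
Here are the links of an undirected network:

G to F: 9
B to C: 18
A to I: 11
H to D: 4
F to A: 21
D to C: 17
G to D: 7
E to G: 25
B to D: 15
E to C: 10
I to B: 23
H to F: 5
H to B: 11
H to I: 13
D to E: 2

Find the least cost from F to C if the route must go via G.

28

Best F to G: F → G costing 9
Shortest G→C: G → D → E → C = 19
Total via G: 9 + 19 = 28.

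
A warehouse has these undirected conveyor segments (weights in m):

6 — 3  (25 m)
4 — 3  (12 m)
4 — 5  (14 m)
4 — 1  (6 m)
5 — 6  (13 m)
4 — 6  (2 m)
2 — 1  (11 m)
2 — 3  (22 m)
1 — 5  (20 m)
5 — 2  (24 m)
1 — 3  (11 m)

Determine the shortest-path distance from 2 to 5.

24 m

Candidate routes:
2–1–4–6–5: 11+6+2+13 = 32
2–5: 24 = 24
2–1–5: 11+20 = 31
2–1–4–5: 11+6+14 = 31
Cheapest is 2–5 at 24 m.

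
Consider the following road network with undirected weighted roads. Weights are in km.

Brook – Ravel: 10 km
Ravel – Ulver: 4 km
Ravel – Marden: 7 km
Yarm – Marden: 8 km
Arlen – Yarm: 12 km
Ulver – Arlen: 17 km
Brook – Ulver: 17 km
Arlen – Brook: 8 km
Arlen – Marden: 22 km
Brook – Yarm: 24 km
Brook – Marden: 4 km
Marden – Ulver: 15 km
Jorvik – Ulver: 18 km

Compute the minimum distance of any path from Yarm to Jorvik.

37 km

Candidate routes:
Yarm–Marden–Ravel–Ulver–Jorvik: 8+7+4+18 = 37
Yarm–Marden–Brook–Ravel–Ulver–Jorvik: 8+4+10+4+18 = 44
Yarm–Marden–Ulver–Jorvik: 8+15+18 = 41
Cheapest is Yarm–Marden–Ravel–Ulver–Jorvik at 37 km.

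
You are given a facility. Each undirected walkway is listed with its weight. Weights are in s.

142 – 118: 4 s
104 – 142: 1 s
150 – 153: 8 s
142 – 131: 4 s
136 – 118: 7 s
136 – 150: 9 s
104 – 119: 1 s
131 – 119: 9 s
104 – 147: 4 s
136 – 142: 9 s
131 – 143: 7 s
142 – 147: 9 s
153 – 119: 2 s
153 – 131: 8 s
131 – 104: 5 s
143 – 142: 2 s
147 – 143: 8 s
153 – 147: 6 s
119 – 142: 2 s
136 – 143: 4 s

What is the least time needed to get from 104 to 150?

Compare a few routes:
104 → 142 → 119 → 153 → 150: 1+2+2+8 = 13
104 → 119 → 153 → 150: 1+2+8 = 11
Cheapest is 104 → 119 → 153 → 150 at 11 s.

11 s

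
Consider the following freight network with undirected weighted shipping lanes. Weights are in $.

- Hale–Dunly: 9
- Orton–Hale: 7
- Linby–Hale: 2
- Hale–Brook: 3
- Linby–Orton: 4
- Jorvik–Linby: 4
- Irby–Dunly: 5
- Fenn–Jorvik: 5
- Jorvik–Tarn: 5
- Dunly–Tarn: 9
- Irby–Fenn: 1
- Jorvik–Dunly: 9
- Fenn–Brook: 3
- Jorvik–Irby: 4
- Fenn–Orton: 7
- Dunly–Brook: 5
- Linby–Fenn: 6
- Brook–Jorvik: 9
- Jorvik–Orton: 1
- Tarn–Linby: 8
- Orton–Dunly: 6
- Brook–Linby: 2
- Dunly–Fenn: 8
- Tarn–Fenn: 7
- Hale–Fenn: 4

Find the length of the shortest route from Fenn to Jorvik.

Enumerating some paths:
Fenn–Brook–Linby–Jorvik: 3+2+4 = 9
Fenn–Jorvik: 5 = 5
Fenn–Orton–Jorvik: 7+1 = 8
The minimum is $5 via Fenn–Jorvik.

$5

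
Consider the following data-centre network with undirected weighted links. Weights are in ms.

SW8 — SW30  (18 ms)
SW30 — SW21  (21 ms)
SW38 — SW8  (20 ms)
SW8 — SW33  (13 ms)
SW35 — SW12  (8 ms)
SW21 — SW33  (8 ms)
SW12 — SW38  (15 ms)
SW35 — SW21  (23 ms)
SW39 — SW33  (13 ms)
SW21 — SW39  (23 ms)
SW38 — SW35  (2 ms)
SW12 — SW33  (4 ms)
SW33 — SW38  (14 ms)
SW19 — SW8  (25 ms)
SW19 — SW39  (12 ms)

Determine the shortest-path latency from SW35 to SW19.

37 ms

Shortest distances from SW35:
SW35: 0
SW38: 2  (via SW35)
SW12: 8  (via SW35)
SW33: 12  (via SW12)
SW21: 20  (via SW33)
SW8: 22  (via SW38)
SW39: 25  (via SW33)
SW19: 37  (via SW39)
Shortest route: SW35–SW12–SW33–SW39–SW19 = 37 ms.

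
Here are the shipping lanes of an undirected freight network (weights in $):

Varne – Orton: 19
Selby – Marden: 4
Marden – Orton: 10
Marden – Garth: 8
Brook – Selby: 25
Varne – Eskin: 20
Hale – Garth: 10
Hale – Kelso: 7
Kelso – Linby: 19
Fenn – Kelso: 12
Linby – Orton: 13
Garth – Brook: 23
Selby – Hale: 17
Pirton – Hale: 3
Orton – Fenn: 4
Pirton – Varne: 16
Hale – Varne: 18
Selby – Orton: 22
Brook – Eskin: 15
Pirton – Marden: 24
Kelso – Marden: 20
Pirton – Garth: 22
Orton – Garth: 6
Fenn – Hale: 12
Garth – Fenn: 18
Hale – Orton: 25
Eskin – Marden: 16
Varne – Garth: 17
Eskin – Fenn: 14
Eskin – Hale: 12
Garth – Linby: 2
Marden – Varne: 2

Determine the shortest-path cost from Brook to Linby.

$25

Enumerating some paths:
Brook–Eskin–Hale–Garth–Linby: 15+12+10+2 = 39
Brook–Garth–Linby: 23+2 = 25
Cheapest is Brook–Garth–Linby at $25.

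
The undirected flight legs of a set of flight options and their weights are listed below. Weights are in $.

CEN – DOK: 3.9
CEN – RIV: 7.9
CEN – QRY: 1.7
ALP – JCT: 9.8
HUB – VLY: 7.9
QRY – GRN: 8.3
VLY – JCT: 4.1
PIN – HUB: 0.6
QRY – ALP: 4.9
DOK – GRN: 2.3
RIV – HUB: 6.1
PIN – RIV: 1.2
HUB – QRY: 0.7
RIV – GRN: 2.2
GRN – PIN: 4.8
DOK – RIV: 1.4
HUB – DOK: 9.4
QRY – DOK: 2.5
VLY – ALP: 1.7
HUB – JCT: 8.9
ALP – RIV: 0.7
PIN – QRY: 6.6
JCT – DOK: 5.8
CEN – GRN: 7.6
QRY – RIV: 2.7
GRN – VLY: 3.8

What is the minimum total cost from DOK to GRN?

$2.3

Shortest distances from DOK:
DOK: 0
RIV: 1.4  (via DOK)
ALP: 2.1  (via RIV)
GRN: 2.3  (via DOK)
Shortest route: DOK–GRN = $2.3.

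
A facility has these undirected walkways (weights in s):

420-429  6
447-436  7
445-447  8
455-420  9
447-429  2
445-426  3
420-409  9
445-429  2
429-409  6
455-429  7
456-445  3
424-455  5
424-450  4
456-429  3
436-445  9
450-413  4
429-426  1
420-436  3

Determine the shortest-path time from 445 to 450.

18 s

Settle nodes by increasing distance from 445:
445: 0
429: 2  (via 445)
426: 3  (via 445)
456: 3  (via 445)
447: 4  (via 429)
420: 8  (via 429)
409: 8  (via 429)
455: 9  (via 429)
436: 9  (via 445)
424: 14  (via 455)
450: 18  (via 424)
Shortest route: 445 → 429 → 455 → 424 → 450 = 18 s.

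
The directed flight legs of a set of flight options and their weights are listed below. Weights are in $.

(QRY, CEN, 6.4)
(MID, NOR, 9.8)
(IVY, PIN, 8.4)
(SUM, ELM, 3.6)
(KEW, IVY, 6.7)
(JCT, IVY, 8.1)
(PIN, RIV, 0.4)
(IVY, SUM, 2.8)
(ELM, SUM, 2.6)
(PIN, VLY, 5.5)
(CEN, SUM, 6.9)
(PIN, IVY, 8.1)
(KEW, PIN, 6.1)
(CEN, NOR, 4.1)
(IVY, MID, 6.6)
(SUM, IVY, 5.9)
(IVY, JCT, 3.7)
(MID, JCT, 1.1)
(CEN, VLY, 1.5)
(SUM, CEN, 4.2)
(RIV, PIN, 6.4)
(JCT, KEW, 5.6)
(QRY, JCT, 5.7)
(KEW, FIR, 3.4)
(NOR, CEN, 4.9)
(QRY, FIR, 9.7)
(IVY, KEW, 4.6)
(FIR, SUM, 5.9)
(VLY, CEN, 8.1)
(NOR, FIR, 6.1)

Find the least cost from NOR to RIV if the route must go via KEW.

$28.8

Best NOR to KEW: NOR → CEN → SUM → IVY → KEW costing 22.3
Shortest KEW→RIV: KEW → PIN → RIV = 6.5
Total via KEW: 22.3 + 6.5 = $28.8.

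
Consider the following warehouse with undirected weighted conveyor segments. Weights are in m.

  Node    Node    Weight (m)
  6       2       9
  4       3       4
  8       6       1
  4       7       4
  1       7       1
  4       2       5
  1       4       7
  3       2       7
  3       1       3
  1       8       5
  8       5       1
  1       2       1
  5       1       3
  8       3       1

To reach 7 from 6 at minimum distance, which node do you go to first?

8

Enumerating some paths:
6 - 8 - 3 - 4 - 7: 1+1+4+4 = 10
6 - 8 - 3 - 1 - 7: 1+1+3+1 = 6
6 - 8 - 1 - 7: 1+5+1 = 7
6 - 8 - 3 - 2 - 1 - 7: 1+1+7+1+1 = 11
Cheapest is 6 - 8 - 3 - 1 - 7 at 6 m.
So from 6 the first move is to 8.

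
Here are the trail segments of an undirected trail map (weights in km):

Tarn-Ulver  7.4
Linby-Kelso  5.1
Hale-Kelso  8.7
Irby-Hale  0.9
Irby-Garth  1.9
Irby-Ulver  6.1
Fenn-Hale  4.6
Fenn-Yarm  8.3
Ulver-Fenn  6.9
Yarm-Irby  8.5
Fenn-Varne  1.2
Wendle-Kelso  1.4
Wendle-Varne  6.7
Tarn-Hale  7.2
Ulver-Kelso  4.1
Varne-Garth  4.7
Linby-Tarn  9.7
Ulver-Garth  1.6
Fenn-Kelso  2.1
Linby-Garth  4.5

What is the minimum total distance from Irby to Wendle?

9 km

Settle nodes by increasing distance from Irby:
Irby: 0
Hale: 0.9  (via Irby)
Garth: 1.9  (via Irby)
Ulver: 3.5  (via Garth)
Fenn: 5.5  (via Hale)
Linby: 6.4  (via Garth)
Varne: 6.6  (via Garth)
Kelso: 7.6  (via Ulver)
Tarn: 8.1  (via Hale)
Yarm: 8.5  (via Irby)
Wendle: 9  (via Kelso)
Shortest route: Irby–Garth–Ulver–Kelso–Wendle = 9 km.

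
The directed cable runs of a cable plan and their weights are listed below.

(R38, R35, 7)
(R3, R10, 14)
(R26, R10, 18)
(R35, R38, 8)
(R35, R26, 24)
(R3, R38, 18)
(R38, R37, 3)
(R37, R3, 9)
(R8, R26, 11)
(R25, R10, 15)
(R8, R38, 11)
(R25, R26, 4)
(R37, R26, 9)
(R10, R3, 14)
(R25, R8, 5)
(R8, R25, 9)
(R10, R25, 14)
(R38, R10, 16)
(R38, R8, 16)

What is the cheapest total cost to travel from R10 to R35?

Compare a few routes:
R10 → R25 → R8 → R38 → R35: 14+5+11+7 = 37
R10 → R3 → R38 → R35: 14+18+7 = 39
The minimum is 37 via R10 → R25 → R8 → R38 → R35.

37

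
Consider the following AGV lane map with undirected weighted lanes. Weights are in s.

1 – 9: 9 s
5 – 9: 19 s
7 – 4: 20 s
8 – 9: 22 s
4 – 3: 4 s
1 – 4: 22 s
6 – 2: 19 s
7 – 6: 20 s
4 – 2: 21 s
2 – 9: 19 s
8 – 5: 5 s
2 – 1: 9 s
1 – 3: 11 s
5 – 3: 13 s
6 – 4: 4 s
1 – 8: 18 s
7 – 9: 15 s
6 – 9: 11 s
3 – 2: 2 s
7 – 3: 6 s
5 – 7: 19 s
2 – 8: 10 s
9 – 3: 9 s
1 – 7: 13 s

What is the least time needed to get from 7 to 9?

Enumerating some paths:
7–1–9: 13+9 = 22
7–9: 15 = 15
7–3–4–6–9: 6+4+4+11 = 25
7–3–2–1–9: 6+2+9+9 = 26
The minimum is 15 s via 7–9.

15 s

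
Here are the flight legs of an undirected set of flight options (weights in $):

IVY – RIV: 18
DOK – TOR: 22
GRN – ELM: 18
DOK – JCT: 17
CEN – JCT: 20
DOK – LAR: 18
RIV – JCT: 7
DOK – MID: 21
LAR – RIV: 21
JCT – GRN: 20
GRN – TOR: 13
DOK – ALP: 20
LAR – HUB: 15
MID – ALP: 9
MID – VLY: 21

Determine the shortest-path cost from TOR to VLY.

$64

Running Dijkstra from TOR:
TOR: 0
GRN: 13  (via TOR)
DOK: 22  (via TOR)
ELM: 31  (via GRN)
JCT: 33  (via GRN)
RIV: 40  (via JCT)
LAR: 40  (via DOK)
ALP: 42  (via DOK)
MID: 43  (via DOK)
CEN: 53  (via JCT)
HUB: 55  (via LAR)
IVY: 58  (via RIV)
VLY: 64  (via MID)
Shortest route: TOR–DOK–MID–VLY = $64.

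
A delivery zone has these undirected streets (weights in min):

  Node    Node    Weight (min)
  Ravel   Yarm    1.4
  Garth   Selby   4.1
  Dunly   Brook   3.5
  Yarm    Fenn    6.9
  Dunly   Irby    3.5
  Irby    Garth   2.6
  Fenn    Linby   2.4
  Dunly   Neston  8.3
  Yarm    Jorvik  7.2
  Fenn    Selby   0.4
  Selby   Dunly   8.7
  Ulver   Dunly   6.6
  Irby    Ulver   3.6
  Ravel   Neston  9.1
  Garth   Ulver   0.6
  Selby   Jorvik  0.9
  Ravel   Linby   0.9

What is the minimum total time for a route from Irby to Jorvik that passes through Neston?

25.5 min

Shortest Irby→Neston: Irby → Dunly → Neston = 11.8
Best Neston to Jorvik: Neston → Ravel → Linby → Fenn → Selby → Jorvik costing 13.7
Total via Neston: 11.8 + 13.7 = 25.5 min.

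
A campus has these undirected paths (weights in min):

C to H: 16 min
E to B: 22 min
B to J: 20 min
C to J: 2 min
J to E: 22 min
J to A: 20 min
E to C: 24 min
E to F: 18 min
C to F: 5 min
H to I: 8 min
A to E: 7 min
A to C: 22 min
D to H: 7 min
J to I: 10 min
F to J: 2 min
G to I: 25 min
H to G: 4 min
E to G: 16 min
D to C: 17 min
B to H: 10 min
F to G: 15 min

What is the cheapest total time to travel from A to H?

27 min

Candidate routes:
A - J - I - H: 20+10+8 = 38
A - J - C - H: 20+2+16 = 38
A - E - G - H: 7+16+4 = 27
A - C - H: 22+16 = 38
Cheapest is A - E - G - H at 27 min.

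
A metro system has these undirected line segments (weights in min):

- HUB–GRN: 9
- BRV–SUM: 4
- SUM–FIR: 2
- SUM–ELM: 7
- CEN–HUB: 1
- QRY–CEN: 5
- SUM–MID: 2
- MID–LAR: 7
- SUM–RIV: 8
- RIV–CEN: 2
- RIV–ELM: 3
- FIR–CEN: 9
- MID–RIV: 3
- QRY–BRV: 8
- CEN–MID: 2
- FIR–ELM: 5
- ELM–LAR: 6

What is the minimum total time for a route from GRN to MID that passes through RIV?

Shortest GRN→RIV: GRN–HUB–CEN–RIV = 12
Shortest RIV→MID: RIV–MID = 3
Total via RIV: 12 + 3 = 15 min.

15 min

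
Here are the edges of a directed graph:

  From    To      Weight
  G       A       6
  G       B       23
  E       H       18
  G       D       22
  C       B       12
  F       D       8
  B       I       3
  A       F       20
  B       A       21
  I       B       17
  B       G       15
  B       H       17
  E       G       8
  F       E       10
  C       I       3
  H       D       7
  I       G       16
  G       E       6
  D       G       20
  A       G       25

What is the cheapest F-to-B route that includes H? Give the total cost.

78

Best F to H: F → E → H costing 28
Best H to B: H → D → G → B costing 50
Total via H: 28 + 50 = 78.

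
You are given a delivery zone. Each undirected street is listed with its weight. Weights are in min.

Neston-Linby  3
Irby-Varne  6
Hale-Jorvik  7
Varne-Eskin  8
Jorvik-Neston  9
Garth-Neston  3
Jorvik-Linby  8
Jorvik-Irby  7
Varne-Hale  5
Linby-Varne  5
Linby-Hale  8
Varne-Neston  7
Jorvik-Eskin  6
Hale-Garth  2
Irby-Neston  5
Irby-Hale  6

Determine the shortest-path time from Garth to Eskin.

15 min

Shortest distances from Garth:
Garth: 0
Hale: 2  (via Garth)
Neston: 3  (via Garth)
Linby: 6  (via Neston)
Varne: 7  (via Hale)
Irby: 8  (via Hale)
Jorvik: 9  (via Hale)
Eskin: 15  (via Varne)
Shortest route: Garth → Hale → Varne → Eskin = 15 min.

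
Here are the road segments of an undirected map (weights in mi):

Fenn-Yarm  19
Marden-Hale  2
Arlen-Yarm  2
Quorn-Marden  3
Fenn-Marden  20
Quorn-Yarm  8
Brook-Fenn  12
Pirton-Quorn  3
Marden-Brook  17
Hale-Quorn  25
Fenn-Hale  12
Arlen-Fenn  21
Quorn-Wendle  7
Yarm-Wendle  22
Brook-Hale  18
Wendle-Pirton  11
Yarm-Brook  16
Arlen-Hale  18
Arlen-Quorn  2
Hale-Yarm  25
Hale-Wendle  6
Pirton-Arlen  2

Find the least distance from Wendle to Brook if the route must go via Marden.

Shortest Wendle→Marden: Wendle–Hale–Marden = 8
Shortest Marden→Brook: Marden–Brook = 17
Total via Marden: 8 + 17 = 25 mi.

25 mi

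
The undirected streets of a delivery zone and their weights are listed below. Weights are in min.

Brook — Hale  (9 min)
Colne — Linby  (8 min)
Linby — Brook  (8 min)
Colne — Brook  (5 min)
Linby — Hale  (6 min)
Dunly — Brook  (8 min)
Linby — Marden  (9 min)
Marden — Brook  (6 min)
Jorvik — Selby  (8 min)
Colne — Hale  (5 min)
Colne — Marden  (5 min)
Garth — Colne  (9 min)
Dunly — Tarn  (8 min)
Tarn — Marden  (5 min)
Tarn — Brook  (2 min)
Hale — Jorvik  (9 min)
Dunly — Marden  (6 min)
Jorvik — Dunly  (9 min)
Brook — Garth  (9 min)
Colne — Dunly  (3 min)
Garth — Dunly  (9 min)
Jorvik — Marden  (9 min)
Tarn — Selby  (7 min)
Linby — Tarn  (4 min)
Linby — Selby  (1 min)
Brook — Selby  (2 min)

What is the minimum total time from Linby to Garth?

Shortest distances from Linby:
Linby: 0
Selby: 1  (via Linby)
Brook: 3  (via Selby)
Tarn: 4  (via Linby)
Hale: 6  (via Linby)
Colne: 8  (via Linby)
Marden: 9  (via Linby)
Jorvik: 9  (via Selby)
Dunly: 11  (via Brook)
Garth: 12  (via Brook)
Shortest route: Linby–Selby–Brook–Garth = 12 min.

12 min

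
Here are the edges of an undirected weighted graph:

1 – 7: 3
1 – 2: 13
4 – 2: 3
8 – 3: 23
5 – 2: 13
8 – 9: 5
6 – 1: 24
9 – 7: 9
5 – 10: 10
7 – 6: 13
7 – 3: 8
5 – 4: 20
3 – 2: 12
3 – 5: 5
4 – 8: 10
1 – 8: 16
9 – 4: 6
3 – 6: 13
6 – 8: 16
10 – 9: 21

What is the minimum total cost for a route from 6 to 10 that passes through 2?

48

Shortest 6→2: 6 → 3 → 2 = 25
Best 2 to 10: 2 → 5 → 10 costing 23
Total via 2: 25 + 23 = 48.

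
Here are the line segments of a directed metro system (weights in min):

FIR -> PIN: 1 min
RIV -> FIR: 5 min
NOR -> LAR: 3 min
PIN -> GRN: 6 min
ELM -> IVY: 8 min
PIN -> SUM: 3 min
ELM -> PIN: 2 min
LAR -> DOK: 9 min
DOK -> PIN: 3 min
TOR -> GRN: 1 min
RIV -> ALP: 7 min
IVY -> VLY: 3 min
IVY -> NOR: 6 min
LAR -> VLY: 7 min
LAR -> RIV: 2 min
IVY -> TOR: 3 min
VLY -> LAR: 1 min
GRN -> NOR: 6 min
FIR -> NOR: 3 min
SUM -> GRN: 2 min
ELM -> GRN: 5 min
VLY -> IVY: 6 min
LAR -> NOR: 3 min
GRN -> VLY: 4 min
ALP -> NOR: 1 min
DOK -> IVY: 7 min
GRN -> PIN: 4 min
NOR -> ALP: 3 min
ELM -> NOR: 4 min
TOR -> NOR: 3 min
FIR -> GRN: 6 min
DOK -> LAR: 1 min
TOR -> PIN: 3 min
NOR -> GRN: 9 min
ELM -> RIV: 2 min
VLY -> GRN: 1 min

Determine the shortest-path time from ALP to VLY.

Running Dijkstra from ALP:
ALP: 0
NOR: 1  (via ALP)
LAR: 4  (via NOR)
RIV: 6  (via LAR)
GRN: 10  (via NOR)
FIR: 11  (via RIV)
VLY: 11  (via LAR)
Shortest route: ALP–NOR–LAR–VLY = 11 min.

11 min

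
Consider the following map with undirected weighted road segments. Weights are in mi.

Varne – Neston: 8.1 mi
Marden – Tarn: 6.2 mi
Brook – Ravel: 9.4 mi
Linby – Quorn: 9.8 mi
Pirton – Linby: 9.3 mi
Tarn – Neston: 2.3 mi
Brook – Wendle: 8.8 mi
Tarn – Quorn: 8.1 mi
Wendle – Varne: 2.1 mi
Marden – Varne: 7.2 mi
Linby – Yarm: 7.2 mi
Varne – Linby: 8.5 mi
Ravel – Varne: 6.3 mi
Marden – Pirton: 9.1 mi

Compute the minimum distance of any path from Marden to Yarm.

Enumerating some paths:
Marden → Tarn → Quorn → Linby → Yarm: 6.2+8.1+9.8+7.2 = 31.3
Marden → Varne → Linby → Yarm: 7.2+8.5+7.2 = 22.9
Marden → Pirton → Linby → Yarm: 9.1+9.3+7.2 = 25.6
The minimum is 22.9 mi via Marden → Varne → Linby → Yarm.

22.9 mi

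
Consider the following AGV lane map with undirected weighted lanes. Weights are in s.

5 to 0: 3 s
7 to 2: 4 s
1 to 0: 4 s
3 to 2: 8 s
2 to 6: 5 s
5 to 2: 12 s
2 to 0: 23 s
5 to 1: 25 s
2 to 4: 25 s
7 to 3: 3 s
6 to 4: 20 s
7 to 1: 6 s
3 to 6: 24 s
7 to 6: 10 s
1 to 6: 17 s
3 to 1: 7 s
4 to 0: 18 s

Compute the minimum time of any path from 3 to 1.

Candidate routes:
3 - 7 - 1: 3+6 = 9
3 - 1: 7 = 7
Cheapest is 3 - 1 at 7 s.

7 s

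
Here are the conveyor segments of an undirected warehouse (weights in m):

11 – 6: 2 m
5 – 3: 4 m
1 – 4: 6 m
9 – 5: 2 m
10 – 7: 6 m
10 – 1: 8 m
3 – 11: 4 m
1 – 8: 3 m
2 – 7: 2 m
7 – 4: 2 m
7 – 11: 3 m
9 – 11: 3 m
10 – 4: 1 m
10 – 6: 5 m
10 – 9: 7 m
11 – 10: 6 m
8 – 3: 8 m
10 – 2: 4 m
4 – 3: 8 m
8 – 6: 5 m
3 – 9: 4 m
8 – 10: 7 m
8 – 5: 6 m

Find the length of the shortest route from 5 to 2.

10 m

Shortest distances from 5:
5: 0
9: 2  (via 5)
3: 4  (via 5)
11: 5  (via 9)
8: 6  (via 5)
6: 7  (via 11)
7: 8  (via 11)
1: 9  (via 8)
10: 9  (via 9)
2: 10  (via 7)
Shortest route: 5 → 9 → 11 → 7 → 2 = 10 m.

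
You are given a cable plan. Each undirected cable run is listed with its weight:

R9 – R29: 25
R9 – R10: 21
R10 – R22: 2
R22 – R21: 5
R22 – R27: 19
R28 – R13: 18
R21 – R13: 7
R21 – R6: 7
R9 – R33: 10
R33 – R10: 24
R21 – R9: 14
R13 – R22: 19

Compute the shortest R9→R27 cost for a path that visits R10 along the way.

Shortest R9→R10: R9 → R10 = 21
Best R10 to R27: R10 → R22 → R27 costing 21
Total via R10: 21 + 21 = 42.

42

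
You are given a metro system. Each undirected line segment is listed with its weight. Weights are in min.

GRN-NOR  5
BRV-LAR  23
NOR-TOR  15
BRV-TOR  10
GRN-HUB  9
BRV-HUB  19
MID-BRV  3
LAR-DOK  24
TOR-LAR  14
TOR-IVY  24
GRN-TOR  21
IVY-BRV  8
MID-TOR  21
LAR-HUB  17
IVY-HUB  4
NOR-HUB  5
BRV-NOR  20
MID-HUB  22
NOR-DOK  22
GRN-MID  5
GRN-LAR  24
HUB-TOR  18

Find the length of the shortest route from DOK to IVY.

31 min

Settle nodes by increasing distance from DOK:
DOK: 0
NOR: 22  (via DOK)
LAR: 24  (via DOK)
GRN: 27  (via NOR)
HUB: 27  (via NOR)
IVY: 31  (via HUB)
Shortest route: DOK–NOR–HUB–IVY = 31 min.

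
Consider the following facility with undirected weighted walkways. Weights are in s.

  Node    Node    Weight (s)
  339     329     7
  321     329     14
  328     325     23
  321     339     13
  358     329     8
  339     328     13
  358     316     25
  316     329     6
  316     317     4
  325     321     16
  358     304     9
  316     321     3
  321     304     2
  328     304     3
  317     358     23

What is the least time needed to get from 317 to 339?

Running Dijkstra from 317:
317: 0
316: 4  (via 317)
321: 7  (via 316)
304: 9  (via 321)
329: 10  (via 316)
328: 12  (via 304)
339: 17  (via 329)
Shortest route: 317–316–329–339 = 17 s.

17 s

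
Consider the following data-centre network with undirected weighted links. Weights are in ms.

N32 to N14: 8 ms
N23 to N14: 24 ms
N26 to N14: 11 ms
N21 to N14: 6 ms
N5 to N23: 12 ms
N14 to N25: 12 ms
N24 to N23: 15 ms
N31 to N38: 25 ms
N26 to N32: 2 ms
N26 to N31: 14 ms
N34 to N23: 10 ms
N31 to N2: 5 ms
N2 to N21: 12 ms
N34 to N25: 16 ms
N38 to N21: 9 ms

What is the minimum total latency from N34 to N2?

Candidate routes:
N34 → N25 → N14 → N21 → N2: 16+12+6+12 = 46
N34 → N23 → N14 → N21 → N2: 10+24+6+12 = 52
Cheapest is N34 → N25 → N14 → N21 → N2 at 46 ms.

46 ms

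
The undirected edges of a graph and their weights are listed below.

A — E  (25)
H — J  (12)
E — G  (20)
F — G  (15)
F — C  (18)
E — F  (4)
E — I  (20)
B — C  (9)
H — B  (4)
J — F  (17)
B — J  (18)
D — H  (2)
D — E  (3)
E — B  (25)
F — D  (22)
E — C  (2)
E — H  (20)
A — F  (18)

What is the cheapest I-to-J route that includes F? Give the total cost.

41

Best I to F: I–E–F costing 24
Best F to J: F–J costing 17
Total via F: 24 + 17 = 41.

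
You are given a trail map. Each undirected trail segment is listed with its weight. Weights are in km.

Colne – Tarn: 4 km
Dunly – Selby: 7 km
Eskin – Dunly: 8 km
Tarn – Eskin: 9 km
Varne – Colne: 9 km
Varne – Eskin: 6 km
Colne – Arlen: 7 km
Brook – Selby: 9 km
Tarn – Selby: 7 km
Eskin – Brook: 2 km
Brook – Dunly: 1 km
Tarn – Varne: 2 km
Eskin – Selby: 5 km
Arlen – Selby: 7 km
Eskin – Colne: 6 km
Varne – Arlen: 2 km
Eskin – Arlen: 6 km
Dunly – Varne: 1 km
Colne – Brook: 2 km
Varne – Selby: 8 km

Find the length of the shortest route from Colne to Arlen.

6 km

Compare a few routes:
Colne–Arlen: 7 = 7
Colne–Brook–Dunly–Varne–Arlen: 2+1+1+2 = 6
Colne–Tarn–Varne–Arlen: 4+2+2 = 8
The minimum is 6 km via Colne–Brook–Dunly–Varne–Arlen.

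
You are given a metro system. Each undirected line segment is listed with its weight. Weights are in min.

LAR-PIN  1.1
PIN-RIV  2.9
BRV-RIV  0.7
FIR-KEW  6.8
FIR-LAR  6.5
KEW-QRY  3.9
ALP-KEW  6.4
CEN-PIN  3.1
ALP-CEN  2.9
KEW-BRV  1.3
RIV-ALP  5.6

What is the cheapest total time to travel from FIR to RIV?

Shortest distances from FIR:
FIR: 0
LAR: 6.5  (via FIR)
KEW: 6.8  (via FIR)
PIN: 7.6  (via LAR)
BRV: 8.1  (via KEW)
RIV: 8.8  (via BRV)
Shortest route: FIR → KEW → BRV → RIV = 8.8 min.

8.8 min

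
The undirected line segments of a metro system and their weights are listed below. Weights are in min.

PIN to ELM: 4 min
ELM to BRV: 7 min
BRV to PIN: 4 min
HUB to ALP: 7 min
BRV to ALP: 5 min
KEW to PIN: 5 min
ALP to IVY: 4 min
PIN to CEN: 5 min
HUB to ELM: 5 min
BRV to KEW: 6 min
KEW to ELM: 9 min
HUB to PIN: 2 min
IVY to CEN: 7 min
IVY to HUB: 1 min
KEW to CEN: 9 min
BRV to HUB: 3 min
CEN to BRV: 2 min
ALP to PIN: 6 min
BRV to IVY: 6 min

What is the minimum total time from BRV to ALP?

5 min

Settle nodes by increasing distance from BRV:
BRV: 0
CEN: 2  (via BRV)
HUB: 3  (via BRV)
IVY: 4  (via HUB)
PIN: 4  (via BRV)
ALP: 5  (via BRV)
Shortest route: BRV → ALP = 5 min.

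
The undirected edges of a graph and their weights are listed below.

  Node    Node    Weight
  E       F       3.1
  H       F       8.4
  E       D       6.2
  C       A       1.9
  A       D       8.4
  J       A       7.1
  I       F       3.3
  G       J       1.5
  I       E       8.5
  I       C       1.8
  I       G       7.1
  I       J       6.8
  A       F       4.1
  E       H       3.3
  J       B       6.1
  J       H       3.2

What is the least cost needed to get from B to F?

15.7

Running Dijkstra from B:
B: 0
J: 6.1  (via B)
G: 7.6  (via J)
H: 9.3  (via J)
E: 12.6  (via H)
I: 12.9  (via J)
A: 13.2  (via J)
C: 14.7  (via I)
F: 15.7  (via E)
Shortest route: B–J–H–E–F = 15.7.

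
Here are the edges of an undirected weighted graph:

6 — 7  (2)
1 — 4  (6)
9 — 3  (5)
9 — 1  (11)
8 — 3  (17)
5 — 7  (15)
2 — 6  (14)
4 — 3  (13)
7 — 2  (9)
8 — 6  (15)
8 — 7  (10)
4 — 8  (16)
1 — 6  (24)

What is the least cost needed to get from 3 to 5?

Settle nodes by increasing distance from 3:
3: 0
9: 5  (via 3)
4: 13  (via 3)
1: 16  (via 9)
8: 17  (via 3)
7: 27  (via 8)
6: 29  (via 7)
2: 36  (via 7)
5: 42  (via 7)
Shortest route: 3 → 8 → 7 → 5 = 42.

42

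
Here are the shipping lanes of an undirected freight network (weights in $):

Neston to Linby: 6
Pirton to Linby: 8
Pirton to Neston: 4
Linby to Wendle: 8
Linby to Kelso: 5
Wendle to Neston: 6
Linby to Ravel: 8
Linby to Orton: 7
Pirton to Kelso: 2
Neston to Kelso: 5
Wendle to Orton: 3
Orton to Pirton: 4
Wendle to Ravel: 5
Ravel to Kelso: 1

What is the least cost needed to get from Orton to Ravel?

Candidate routes:
Orton → Pirton → Kelso → Ravel: 4+2+1 = 7
Orton → Pirton → Neston → Kelso → Ravel: 4+4+5+1 = 14
Orton → Wendle → Ravel: 3+5 = 8
Orton → Linby → Kelso → Ravel: 7+5+1 = 13
The minimum is $7 via Orton → Pirton → Kelso → Ravel.

$7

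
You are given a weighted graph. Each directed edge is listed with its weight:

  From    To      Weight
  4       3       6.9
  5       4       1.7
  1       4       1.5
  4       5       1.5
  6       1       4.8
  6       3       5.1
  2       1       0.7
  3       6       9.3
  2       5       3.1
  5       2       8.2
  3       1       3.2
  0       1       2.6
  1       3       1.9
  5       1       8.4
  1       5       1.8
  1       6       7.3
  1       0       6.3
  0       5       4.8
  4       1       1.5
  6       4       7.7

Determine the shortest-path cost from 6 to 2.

Settle nodes by increasing distance from 6:
6: 0
1: 4.8  (via 6)
3: 5.1  (via 6)
4: 6.3  (via 1)
5: 6.6  (via 1)
0: 11.1  (via 1)
2: 14.8  (via 5)
Shortest route: 6 → 1 → 5 → 2 = 14.8.

14.8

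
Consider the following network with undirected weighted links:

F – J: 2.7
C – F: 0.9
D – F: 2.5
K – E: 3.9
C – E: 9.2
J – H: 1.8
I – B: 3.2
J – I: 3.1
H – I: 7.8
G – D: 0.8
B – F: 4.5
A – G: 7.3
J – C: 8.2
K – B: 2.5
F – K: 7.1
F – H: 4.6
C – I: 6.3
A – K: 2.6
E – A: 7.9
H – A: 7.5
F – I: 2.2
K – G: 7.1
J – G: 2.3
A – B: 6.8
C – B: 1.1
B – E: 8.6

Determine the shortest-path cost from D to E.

10.9

Compare a few routes:
D - F - C - E: 2.5+0.9+9.2 = 12.6
D - G - K - E: 0.8+7.1+3.9 = 11.8
D - F - C - B - K - E: 2.5+0.9+1.1+2.5+3.9 = 10.9
Cheapest is D - F - C - B - K - E at 10.9.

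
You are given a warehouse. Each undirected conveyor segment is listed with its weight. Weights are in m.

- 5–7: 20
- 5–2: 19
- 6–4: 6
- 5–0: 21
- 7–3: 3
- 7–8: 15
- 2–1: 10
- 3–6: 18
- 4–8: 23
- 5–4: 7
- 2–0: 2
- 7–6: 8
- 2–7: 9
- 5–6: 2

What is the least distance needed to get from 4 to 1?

Settle nodes by increasing distance from 4:
4: 0
6: 6  (via 4)
5: 7  (via 4)
7: 14  (via 6)
3: 17  (via 7)
2: 23  (via 7)
8: 23  (via 4)
0: 25  (via 2)
1: 33  (via 2)
Shortest route: 4–6–7–2–1 = 33 m.

33 m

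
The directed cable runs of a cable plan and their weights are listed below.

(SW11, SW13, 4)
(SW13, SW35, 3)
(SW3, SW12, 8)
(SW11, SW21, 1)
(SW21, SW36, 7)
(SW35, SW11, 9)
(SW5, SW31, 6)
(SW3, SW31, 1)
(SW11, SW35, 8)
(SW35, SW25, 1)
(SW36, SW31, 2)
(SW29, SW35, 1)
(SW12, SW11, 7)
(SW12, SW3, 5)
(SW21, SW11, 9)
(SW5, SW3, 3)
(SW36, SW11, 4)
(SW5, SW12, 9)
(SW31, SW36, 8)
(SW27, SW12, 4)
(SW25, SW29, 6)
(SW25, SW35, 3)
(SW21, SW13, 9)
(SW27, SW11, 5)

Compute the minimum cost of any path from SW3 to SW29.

Settle nodes by increasing distance from SW3:
SW3: 0
SW31: 1  (via SW3)
SW12: 8  (via SW3)
SW36: 9  (via SW31)
SW11: 13  (via SW36)
SW21: 14  (via SW11)
SW13: 17  (via SW11)
SW35: 20  (via SW13)
SW25: 21  (via SW35)
SW29: 27  (via SW25)
Shortest route: SW3–SW31–SW36–SW11–SW13–SW35–SW25–SW29 = 27.

27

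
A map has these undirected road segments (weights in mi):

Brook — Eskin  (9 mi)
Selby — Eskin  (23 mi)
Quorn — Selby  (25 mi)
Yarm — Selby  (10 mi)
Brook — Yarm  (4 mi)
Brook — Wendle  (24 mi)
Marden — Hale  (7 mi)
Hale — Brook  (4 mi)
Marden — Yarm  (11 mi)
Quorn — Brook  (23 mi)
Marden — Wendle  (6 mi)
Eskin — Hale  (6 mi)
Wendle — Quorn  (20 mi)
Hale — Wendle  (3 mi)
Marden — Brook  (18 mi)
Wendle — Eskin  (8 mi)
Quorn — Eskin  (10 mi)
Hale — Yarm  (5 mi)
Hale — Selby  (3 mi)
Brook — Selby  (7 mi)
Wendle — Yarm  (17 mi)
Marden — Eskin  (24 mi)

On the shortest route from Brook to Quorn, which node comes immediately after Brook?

Compare a few routes:
Brook - Hale - Wendle - Eskin - Quorn: 4+3+8+10 = 25
Brook - Quorn: 23 = 23
Brook - Hale - Eskin - Quorn: 4+6+10 = 20
Brook - Eskin - Quorn: 9+10 = 19
The minimum is 19 mi via Brook - Eskin - Quorn.
So from Brook the first move is to Eskin.

Eskin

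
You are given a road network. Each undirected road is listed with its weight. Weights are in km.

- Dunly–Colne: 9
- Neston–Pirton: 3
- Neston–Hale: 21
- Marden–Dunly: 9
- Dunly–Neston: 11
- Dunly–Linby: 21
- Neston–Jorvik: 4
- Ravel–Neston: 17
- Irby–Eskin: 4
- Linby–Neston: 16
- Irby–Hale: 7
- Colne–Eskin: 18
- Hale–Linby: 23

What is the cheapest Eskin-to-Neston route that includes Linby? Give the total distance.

Shortest Eskin→Linby: Eskin–Irby–Hale–Linby = 34
Best Linby to Neston: Linby–Neston costing 16
Total via Linby: 34 + 16 = 50 km.

50 km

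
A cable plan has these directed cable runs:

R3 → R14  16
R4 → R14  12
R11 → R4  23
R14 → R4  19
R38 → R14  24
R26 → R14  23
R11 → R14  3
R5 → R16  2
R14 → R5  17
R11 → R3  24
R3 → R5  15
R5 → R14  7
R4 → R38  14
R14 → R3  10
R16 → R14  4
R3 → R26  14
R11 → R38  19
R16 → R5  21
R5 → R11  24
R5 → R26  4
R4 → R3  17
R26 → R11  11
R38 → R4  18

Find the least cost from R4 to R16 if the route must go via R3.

34

Shortest R4→R3: R4–R3 = 17
Best R3 to R16: R3–R5–R16 costing 17
Total via R3: 17 + 17 = 34.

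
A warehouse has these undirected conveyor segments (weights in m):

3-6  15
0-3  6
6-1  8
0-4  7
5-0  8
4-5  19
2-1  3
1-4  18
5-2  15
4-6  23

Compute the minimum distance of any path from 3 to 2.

26 m

Compare a few routes:
3 → 6 → 1 → 2: 15+8+3 = 26
3 → 0 → 5 → 2: 6+8+15 = 29
3 → 0 → 4 → 1 → 2: 6+7+18+3 = 34
The minimum is 26 m via 3 → 6 → 1 → 2.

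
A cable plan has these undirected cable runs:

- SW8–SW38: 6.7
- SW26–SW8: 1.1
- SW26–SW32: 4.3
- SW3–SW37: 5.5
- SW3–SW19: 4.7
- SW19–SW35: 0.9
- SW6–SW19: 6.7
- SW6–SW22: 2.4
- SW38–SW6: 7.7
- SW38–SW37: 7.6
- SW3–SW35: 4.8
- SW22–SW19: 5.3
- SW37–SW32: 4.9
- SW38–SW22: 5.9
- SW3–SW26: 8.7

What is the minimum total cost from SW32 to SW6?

19.8

Compare a few routes:
SW32 - SW37 - SW38 - SW6: 4.9+7.6+7.7 = 20.2
SW32 - SW26 - SW8 - SW38 - SW22 - SW6: 4.3+1.1+6.7+5.9+2.4 = 20.4
SW32 - SW26 - SW8 - SW38 - SW6: 4.3+1.1+6.7+7.7 = 19.8
SW32 - SW37 - SW38 - SW22 - SW6: 4.9+7.6+5.9+2.4 = 20.8
Cheapest is SW32 - SW26 - SW8 - SW38 - SW6 at 19.8.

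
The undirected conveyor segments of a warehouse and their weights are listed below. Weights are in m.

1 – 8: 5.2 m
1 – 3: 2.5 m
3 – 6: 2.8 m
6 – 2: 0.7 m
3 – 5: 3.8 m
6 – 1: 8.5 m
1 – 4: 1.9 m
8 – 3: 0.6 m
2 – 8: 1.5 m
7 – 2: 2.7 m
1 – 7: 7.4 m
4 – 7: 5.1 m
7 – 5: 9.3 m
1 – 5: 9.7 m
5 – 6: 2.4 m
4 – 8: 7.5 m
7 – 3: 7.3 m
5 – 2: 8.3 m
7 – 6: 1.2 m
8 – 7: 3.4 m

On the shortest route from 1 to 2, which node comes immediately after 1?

Candidate routes:
1–3–6–2: 2.5+2.8+0.7 = 6
1–3–8–2: 2.5+0.6+1.5 = 4.6
The minimum is 4.6 m via 1–3–8–2.
So from 1 the first move is to 3.

3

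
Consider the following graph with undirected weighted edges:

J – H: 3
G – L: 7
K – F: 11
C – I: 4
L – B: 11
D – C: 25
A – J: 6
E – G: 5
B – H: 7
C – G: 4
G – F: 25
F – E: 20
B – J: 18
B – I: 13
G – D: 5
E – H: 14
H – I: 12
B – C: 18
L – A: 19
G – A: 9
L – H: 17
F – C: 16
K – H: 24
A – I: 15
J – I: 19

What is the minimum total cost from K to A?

Running Dijkstra from K:
K: 0
F: 11  (via K)
H: 24  (via K)
C: 27  (via F)
J: 27  (via H)
B: 31  (via H)
E: 31  (via F)
G: 31  (via C)
I: 31  (via C)
A: 33  (via J)
Shortest route: K → H → J → A = 33.

33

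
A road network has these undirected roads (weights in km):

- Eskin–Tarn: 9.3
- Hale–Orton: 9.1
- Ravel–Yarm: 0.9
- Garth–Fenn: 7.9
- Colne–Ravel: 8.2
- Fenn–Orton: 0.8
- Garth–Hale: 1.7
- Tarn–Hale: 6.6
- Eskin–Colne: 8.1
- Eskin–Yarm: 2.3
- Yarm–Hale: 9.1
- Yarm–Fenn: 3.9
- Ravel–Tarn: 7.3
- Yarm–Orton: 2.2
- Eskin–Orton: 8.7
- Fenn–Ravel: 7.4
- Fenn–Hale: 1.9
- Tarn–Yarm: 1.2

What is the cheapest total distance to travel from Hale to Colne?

Candidate routes:
Hale - Fenn - Yarm - Ravel - Colne: 1.9+3.9+0.9+8.2 = 14.9
Hale - Fenn - Yarm - Eskin - Colne: 1.9+3.9+2.3+8.1 = 16.2
Hale - Fenn - Orton - Yarm - Eskin - Colne: 1.9+0.8+2.2+2.3+8.1 = 15.3
Hale - Fenn - Orton - Yarm - Ravel - Colne: 1.9+0.8+2.2+0.9+8.2 = 14
The minimum is 14 km via Hale - Fenn - Orton - Yarm - Ravel - Colne.

14 km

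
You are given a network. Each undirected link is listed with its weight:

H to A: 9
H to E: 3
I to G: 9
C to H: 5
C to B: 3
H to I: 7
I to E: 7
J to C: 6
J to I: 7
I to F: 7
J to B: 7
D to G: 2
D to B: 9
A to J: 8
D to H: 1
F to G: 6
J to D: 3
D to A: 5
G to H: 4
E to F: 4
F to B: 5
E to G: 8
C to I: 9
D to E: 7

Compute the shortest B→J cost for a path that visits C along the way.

9

Best B to C: B → C costing 3
Shortest C→J: C → J = 6
Total via C: 3 + 6 = 9.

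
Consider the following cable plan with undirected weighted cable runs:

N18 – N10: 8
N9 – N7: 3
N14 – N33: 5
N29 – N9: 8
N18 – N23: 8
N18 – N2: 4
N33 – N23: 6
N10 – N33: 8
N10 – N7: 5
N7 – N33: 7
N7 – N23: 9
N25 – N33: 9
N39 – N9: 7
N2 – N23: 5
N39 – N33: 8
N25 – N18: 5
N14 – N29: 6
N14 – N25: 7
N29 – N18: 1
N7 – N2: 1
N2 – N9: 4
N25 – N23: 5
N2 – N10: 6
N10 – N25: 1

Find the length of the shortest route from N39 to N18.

Compare a few routes:
N39 - N33 - N14 - N29 - N18: 8+5+6+1 = 20
N39 - N33 - N7 - N2 - N18: 8+7+1+4 = 20
N39 - N9 - N29 - N18: 7+8+1 = 16
N39 - N9 - N2 - N18: 7+4+4 = 15
The minimum is 15 via N39 - N9 - N2 - N18.

15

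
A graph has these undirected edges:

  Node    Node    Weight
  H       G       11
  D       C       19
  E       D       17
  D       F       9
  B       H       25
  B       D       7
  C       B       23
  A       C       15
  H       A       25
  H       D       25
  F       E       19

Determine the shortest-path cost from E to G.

53

Candidate routes:
E → D → H → G: 17+25+11 = 53
E → F → D → H → G: 19+9+25+11 = 64
E → D → B → H → G: 17+7+25+11 = 60
Cheapest is E → D → H → G at 53.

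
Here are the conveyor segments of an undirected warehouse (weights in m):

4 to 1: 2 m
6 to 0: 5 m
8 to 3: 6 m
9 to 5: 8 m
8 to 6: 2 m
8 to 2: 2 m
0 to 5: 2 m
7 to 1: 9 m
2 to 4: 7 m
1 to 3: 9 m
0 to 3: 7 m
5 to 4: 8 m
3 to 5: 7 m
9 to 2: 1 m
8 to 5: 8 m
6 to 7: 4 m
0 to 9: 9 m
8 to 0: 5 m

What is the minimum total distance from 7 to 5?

11 m

Shortest distances from 7:
7: 0
6: 4  (via 7)
8: 6  (via 6)
2: 8  (via 8)
0: 9  (via 6)
1: 9  (via 7)
9: 9  (via 2)
4: 11  (via 1)
5: 11  (via 0)
Shortest route: 7 → 6 → 0 → 5 = 11 m.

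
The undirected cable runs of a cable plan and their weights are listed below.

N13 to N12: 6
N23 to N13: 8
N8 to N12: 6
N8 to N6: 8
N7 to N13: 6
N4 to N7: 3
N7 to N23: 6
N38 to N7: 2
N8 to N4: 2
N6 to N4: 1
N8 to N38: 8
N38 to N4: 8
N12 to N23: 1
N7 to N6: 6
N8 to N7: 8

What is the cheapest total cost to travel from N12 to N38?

Shortest distances from N12:
N12: 0
N23: 1  (via N12)
N8: 6  (via N12)
N13: 6  (via N12)
N7: 7  (via N23)
N4: 8  (via N8)
N38: 9  (via N7)
Shortest route: N12 → N23 → N7 → N38 = 9.

9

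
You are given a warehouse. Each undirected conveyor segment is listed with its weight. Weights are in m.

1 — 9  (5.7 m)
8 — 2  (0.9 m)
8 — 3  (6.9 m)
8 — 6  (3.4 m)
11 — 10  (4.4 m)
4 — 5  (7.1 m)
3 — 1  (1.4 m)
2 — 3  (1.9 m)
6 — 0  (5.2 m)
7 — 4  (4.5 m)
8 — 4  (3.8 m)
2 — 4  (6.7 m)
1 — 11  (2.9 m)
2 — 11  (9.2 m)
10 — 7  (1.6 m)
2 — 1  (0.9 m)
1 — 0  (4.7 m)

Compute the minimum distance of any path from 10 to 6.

Candidate routes:
10 - 11 - 1 - 3 - 2 - 8 - 6: 4.4+2.9+1.4+1.9+0.9+3.4 = 14.9
10 - 7 - 4 - 8 - 6: 1.6+4.5+3.8+3.4 = 13.3
10 - 11 - 1 - 2 - 8 - 6: 4.4+2.9+0.9+0.9+3.4 = 12.5
The minimum is 12.5 m via 10 - 11 - 1 - 2 - 8 - 6.

12.5 m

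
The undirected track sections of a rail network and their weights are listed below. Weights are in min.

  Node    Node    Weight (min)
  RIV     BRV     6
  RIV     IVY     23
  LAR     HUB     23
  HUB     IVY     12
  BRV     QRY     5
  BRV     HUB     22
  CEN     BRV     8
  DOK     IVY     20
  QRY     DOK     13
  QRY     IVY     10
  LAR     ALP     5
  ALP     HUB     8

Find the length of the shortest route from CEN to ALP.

38 min

Shortest distances from CEN:
CEN: 0
BRV: 8  (via CEN)
QRY: 13  (via BRV)
RIV: 14  (via BRV)
IVY: 23  (via QRY)
DOK: 26  (via QRY)
HUB: 30  (via BRV)
ALP: 38  (via HUB)
Shortest route: CEN–BRV–HUB–ALP = 38 min.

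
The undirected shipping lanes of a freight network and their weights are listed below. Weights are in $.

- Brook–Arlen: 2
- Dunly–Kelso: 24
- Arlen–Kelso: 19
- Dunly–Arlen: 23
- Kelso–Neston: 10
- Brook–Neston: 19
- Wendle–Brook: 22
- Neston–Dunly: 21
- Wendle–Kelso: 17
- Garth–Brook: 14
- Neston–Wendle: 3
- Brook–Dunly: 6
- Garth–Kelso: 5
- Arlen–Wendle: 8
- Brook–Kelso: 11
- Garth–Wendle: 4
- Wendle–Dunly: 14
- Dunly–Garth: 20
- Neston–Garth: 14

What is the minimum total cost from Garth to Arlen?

$12

Running Dijkstra from Garth:
Garth: 0
Wendle: 4  (via Garth)
Kelso: 5  (via Garth)
Neston: 7  (via Wendle)
Arlen: 12  (via Wendle)
Shortest route: Garth → Wendle → Arlen = $12.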